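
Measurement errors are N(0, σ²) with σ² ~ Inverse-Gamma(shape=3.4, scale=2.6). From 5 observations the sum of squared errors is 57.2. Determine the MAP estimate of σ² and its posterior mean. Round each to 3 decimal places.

MAP: 4.522. Posterior mean: 6.367.

Posterior: Inverse-Gamma(shape = 3.4+5/2 = 5.9, scale = 2.6+57.2/2 = 31.2).
Mode = β/(α+1) = 31.2/6.9 = 4.522.
Mean = β/(α−1) = 31.2/4.9 = 6.367.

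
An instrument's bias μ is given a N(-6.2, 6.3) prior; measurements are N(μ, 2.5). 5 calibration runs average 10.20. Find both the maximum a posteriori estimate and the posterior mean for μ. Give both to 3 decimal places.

maximum a posteriori estimate = 8.994, posterior mean = 8.994

Posterior for μ is Normal. Precision-weighted mean: (1/6.3·-6.2 + 5/2.5·10.20) / (1/6.3 + 5/2.5) = 8.994.
A Normal posterior is symmetric, so mode = mean.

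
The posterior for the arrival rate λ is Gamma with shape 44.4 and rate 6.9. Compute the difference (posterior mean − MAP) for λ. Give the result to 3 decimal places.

0.145

Mode = (α−1)/β = 43.4/6.9 = 6.290.
Mean = α/β = 44.4/6.9 = 6.435.
Difference = 6.435 − 6.290 = 0.145.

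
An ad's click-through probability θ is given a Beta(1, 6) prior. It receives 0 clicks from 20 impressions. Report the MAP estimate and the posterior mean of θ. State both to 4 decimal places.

Posterior: Beta(1+0, 6+20) = Beta(1, 26).
Since α = 1 ≤ 1 and β > 1, the Beta density is monotone decreasing on [0,1]; the mode is at 0.
Mean = 1/(1+26) = 0.0370.

θ_MAP = 0.0000, E[θ|data] = 0.0370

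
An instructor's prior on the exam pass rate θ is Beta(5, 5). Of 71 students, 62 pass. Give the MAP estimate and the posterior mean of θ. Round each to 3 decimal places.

Posterior: Beta(5+62, 5+9) = Beta(67, 14).
Mode = (67−1)/(67+14−2) = 66/79 = 0.835.
Mean = 67/(67+14) = 67/81 = 0.827.

MAP estimate = 0.835, posterior mean = 0.827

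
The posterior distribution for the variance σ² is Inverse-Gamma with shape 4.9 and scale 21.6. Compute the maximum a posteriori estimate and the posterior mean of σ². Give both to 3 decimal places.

MAP = 3.661; posterior mean = 5.538

Mode = β/(α+1) = 21.6/5.9 = 3.661.
Mean = β/(α−1) = 21.6/3.9 = 5.538.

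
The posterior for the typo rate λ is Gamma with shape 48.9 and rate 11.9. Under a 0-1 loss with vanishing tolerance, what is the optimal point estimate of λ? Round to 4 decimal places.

Mode = (α−1)/β = 47.9/11.9 = 4.0252.
Mean = α/β = 48.9/11.9 = 4.1092.
This is the posterior mode — the MAP estimate.

4.0252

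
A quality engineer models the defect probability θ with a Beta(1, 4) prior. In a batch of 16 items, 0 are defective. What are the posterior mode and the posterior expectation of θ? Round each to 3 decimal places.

Posterior: Beta(1+0, 4+16) = Beta(1, 20).
Since α = 1 ≤ 1 and β > 1, the Beta density is monotone decreasing on [0,1]; the mode is at 0.
Mean = 1/(1+20) = 0.048.
Mean > mode: the posterior has a right tail.

MAP: 0.000. Posterior mean: 0.048.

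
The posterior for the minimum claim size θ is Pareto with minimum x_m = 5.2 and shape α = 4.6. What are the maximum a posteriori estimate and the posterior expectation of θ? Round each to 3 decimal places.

MAP = 5.200, posterior mean = 6.644

The Pareto density is strictly decreasing on [x_m, ∞), so the mode is x_m = 5.200.
Mean = α·x_m/(α−1) = 4.6·5.2/3.6 = 6.644.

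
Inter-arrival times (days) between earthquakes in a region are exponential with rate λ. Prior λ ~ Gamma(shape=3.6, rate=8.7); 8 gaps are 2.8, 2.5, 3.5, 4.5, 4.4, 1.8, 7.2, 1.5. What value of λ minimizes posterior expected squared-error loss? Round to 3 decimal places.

Σ times = 28.2. Posterior: Gamma(shape = 3.6+8 = 11.6, rate = 8.7+28.2 = 36.9).
Mode = (α−1)/β = 10.6/36.9 = 0.287.
Mean = α/β = 11.6/36.9 = 0.314.
Squared-error loss ⇒ the optimal estimator is the posterior mean.

0.314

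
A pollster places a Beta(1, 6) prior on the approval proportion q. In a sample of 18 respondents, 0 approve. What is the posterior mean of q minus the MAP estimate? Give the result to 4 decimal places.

Posterior: Beta(1+0, 6+18) = Beta(1, 24).
Since α = 1 ≤ 1 and β > 1, the Beta density is monotone decreasing on [0,1]; the mode is at 0.
Mean = 1/(1+24) = 0.0400.
Difference = 0.0400 − 0.0000 = 0.0400.
Mean > mode: the posterior has a right tail.

0.0400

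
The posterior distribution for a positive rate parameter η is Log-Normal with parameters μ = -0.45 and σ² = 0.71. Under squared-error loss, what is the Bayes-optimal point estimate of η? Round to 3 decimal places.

Mode = exp(μ − σ²) = exp(-1.16) = 0.313.
Mean = exp(μ + σ²/2) = exp(-0.095) = 0.909.
Squared-error loss ⇒ the optimal estimator is the posterior mean.

0.909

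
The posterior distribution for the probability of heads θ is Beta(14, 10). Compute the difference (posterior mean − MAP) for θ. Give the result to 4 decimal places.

-0.0076

Mode = (14−1)/(14+10−2) = 13/22 = 0.5909.
Mean = 14/(14+10) = 14/24 = 0.5833.
Difference = 0.5833 − 0.5909 = -0.0076.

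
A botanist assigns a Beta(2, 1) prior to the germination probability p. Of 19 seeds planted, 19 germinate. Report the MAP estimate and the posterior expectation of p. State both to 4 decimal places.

MAP estimate = 1.0000, posterior expectation = 0.9545

Posterior: Beta(2+19, 1+0) = Beta(21, 1).
Since β = 1 ≤ 1 and α > 1, the Beta density is monotone increasing on [0,1]; the mode is at 1.
Mean = 21/(21+1) = 0.9545.
The mean is pulled below the mode by the posterior's left skew.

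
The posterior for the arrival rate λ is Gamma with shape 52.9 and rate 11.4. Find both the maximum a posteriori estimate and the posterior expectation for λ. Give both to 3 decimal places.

Mode = (α−1)/β = 51.9/11.4 = 4.553.
Mean = α/β = 52.9/11.4 = 4.640.

MAP = 4.553; posterior mean = 4.640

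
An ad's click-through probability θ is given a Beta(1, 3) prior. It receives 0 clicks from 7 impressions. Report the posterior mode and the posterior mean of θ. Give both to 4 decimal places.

posterior mode = 0.0000, posterior mean = 0.0909

Posterior: Beta(1+0, 3+7) = Beta(1, 10).
Since α = 1 ≤ 1 and β > 1, the Beta density is monotone decreasing on [0,1]; the mode is at 0.
Mean = 1/(1+10) = 0.0909.
The posterior is right-skewed, so the mean exceeds the mode.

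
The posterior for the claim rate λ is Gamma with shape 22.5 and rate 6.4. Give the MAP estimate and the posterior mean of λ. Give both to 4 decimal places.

MAP = 3.3594, posterior mean = 3.5156

Mode = (α−1)/β = 21.5/6.4 = 3.3594.
Mean = α/β = 22.5/6.4 = 3.5156.
The mean is pulled above the mode by the posterior's right skew.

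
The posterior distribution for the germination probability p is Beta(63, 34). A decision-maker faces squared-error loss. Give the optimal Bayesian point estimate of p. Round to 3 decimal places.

Mode = (63−1)/(63+34−2) = 62/95 = 0.653.
Mean = 63/(63+34) = 63/97 = 0.649.
Squared-error loss ⇒ the optimal estimator is the posterior mean.

0.649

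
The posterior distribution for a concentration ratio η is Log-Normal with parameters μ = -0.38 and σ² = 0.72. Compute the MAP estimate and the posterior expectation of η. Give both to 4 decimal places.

MAP: 0.3329. Posterior mean: 0.9802.

Mode = exp(μ − σ²) = exp(-1.10) = 0.3329.
Mean = exp(μ + σ²/2) = exp(-0.020) = 0.9802.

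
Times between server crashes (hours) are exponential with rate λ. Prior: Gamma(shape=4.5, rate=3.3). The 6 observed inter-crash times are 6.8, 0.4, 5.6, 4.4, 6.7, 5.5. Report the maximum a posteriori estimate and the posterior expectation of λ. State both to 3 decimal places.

Σ times = 29.4. Posterior: Gamma(shape = 4.5+6 = 10.5, rate = 3.3+29.4 = 32.7).
Mode = (α−1)/β = 9.5/32.7 = 0.291.
Mean = α/β = 10.5/32.7 = 0.321.
The posterior is right-skewed, so the mean exceeds the mode.

maximum a posteriori estimate = 0.291, posterior expectation = 0.321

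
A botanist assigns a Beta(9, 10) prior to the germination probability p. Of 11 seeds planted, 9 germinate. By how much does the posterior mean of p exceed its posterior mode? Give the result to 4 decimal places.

Posterior: Beta(9+9, 10+2) = Beta(18, 12).
Mode = (18−1)/(18+12−2) = 17/28 = 0.6071.
Mean = 18/(18+12) = 18/30 = 0.6000.
Difference = 0.6000 − 0.6071 = -0.0071.
Left-skewed posterior ⇒ mean < mode.

-0.0071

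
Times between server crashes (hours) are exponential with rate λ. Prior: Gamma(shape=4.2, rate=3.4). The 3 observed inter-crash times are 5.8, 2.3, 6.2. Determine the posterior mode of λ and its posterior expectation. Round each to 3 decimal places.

Σ times = 14.3. Posterior: Gamma(shape = 4.2+3 = 7.2, rate = 3.4+14.3 = 17.7).
Mode = (α−1)/β = 6.2/17.7 = 0.350.
Mean = α/β = 7.2/17.7 = 0.407.

posterior mode = 0.350, posterior expectation = 0.407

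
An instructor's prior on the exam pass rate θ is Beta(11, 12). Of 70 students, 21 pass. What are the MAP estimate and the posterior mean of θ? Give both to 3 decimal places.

Posterior: Beta(11+21, 12+49) = Beta(32, 61).
Mode = (32−1)/(32+61−2) = 31/91 = 0.341.
Mean = 32/(32+61) = 32/93 = 0.344.
Mean > mode: the posterior has a right tail.

MAP = 0.341; posterior mean = 0.344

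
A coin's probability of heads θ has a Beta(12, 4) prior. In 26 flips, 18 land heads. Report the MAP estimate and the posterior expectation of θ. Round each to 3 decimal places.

Posterior: Beta(12+18, 4+8) = Beta(30, 12).
Mode = (30−1)/(30+12−2) = 29/40 = 0.725.
Mean = 30/(30+12) = 30/42 = 0.714.

MAP: 0.725. Posterior mean: 0.714.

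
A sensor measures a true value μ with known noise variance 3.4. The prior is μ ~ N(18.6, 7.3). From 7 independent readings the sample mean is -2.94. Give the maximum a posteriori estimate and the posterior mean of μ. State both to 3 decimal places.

MAP: -1.596. Posterior mean: -1.596.

Posterior for μ is Normal. Precision-weighted mean: (1/7.3·18.6 + 7/3.4·-2.94) / (1/7.3 + 7/3.4) = -1.596.
A Normal posterior is symmetric, so mode = mean.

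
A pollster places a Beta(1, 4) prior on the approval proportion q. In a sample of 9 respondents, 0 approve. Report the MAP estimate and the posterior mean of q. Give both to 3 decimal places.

Posterior: Beta(1+0, 4+9) = Beta(1, 13).
Since α = 1 ≤ 1 and β > 1, the Beta density is monotone decreasing on [0,1]; the mode is at 0.
Mean = 1/(1+13) = 0.071.

MAP estimate = 0.000, posterior mean = 0.071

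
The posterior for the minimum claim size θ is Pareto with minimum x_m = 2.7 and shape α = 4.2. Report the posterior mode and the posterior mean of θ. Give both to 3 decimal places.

The Pareto density is strictly decreasing on [x_m, ∞), so the mode is x_m = 2.700.
Mean = α·x_m/(α−1) = 4.2·2.7/3.2 = 3.544.
Right-skewed posterior ⇒ mode < mean.

θ_MAP = 2.700, E[θ|data] = 3.544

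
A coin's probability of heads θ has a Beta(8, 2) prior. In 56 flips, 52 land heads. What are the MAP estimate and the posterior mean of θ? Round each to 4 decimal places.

Posterior: Beta(8+52, 2+4) = Beta(60, 6).
Mode = (60−1)/(60+6−2) = 59/64 = 0.9219.
Mean = 60/(60+6) = 60/66 = 0.9091.

MAP = 0.9219, posterior mean = 0.9091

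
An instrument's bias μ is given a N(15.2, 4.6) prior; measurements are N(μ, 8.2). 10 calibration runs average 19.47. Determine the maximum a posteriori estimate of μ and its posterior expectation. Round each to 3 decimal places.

μ_MAP = 18.824, E[μ|data] = 18.824

Posterior for μ is Normal. Precision-weighted mean: (1/4.6·15.2 + 10/8.2·19.47) / (1/4.6 + 10/8.2) = 18.824.
A Normal posterior is symmetric, so mode = mean.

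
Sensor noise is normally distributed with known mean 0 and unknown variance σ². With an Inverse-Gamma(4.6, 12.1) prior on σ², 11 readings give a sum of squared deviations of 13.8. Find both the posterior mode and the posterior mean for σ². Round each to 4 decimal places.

MAP = 1.7117, posterior mean = 2.0879

Posterior: Inverse-Gamma(shape = 4.6+11/2 = 10.1, scale = 12.1+13.8/2 = 19.0).
Mode = β/(α+1) = 19.0/11.1 = 1.7117.
Mean = β/(α−1) = 19.0/9.1 = 2.0879.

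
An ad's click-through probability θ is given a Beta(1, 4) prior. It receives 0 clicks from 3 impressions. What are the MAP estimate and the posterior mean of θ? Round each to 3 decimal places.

Posterior: Beta(1+0, 4+3) = Beta(1, 7).
Since α = 1 ≤ 1 and β > 1, the Beta density is monotone decreasing on [0,1]; the mode is at 0.
Mean = 1/(1+7) = 0.125.

MAP = 0.000; posterior mean = 0.125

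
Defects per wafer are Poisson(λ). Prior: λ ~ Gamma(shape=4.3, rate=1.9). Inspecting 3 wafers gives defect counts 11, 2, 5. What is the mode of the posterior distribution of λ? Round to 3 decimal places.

Σ counts = 18. Posterior: Gamma(shape = 4.3+18 = 22.3, rate = 1.9+3 = 4.9).
Mode = (α−1)/β = 21.3/4.9 = 4.347.
Mean = α/β = 22.3/4.9 = 4.551.
This is the posterior mode — the MAP estimate.

4.347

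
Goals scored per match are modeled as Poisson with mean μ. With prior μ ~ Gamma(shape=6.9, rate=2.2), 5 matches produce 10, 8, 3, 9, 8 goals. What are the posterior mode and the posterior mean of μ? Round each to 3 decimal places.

MAP = 6.097; posterior mean = 6.236

Σ counts = 38. Posterior: Gamma(shape = 6.9+38 = 44.9, rate = 2.2+5 = 7.2).
Mode = (α−1)/β = 43.9/7.2 = 6.097.
Mean = α/β = 44.9/7.2 = 6.236.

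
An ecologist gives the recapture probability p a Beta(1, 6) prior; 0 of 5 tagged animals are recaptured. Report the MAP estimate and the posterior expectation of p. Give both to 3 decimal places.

Posterior: Beta(1+0, 6+5) = Beta(1, 11).
Since α = 1 ≤ 1 and β > 1, the Beta density is monotone decreasing on [0,1]; the mode is at 0.
Mean = 1/(1+11) = 0.083.

p_MAP = 0.000, E[p|data] = 0.083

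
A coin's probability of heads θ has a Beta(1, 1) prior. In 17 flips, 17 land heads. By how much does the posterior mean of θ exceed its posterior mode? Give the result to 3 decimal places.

Posterior: Beta(1+17, 1+0) = Beta(18, 1).
Since β = 1 ≤ 1 and α > 1, the Beta density is monotone increasing on [0,1]; the mode is at 1.
Mean = 18/(18+1) = 0.947.
Difference = 0.947 − 1.000 = -0.053.

-0.053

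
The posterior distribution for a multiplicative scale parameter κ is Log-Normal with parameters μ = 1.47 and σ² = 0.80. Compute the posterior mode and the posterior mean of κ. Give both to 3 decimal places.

MAP = 1.954, posterior mean = 6.488

Mode = exp(μ − σ²) = exp(0.67) = 1.954.
Mean = exp(μ + σ²/2) = exp(1.870) = 6.488.
The mean is pulled above the mode by the posterior's right skew.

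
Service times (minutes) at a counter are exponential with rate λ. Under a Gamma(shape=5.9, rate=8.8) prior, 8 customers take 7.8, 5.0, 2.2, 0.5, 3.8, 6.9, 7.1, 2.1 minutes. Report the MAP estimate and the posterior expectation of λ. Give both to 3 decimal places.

MAP = 0.292; posterior mean = 0.314

Σ times = 35.4. Posterior: Gamma(shape = 5.9+8 = 13.9, rate = 8.8+35.4 = 44.2).
Mode = (α−1)/β = 12.9/44.2 = 0.292.
Mean = α/β = 13.9/44.2 = 0.314.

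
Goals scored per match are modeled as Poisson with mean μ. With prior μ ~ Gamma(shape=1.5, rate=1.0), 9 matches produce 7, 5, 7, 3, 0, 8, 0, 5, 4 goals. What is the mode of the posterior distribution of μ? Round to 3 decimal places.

Σ counts = 39. Posterior: Gamma(shape = 1.5+39 = 40.5, rate = 1.0+9 = 10.0).
Mode = (α−1)/β = 39.5/10.0 = 3.950.
Mean = α/β = 40.5/10.0 = 4.050.
This is the posterior mode — the MAP estimate.

3.950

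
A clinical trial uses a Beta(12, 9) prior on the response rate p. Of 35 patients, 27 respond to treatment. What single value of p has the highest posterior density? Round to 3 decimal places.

Posterior: Beta(12+27, 9+8) = Beta(39, 17).
Mode = (39−1)/(39+17−2) = 38/54 = 0.704.
Mean = 39/(39+17) = 39/56 = 0.696.
This is the posterior mode — the MAP estimate.

0.704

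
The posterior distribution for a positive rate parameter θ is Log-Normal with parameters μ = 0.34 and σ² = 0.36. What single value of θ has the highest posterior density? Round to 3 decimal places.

0.980

Mode = exp(μ − σ²) = exp(-0.02) = 0.980.
Mean = exp(μ + σ²/2) = exp(0.520) = 1.682.
This is the posterior mode — the MAP estimate.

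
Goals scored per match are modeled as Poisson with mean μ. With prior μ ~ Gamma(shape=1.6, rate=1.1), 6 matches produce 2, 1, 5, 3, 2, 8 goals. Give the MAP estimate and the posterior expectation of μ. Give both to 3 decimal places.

μ_MAP = 3.042, E[μ|data] = 3.183

Σ counts = 21. Posterior: Gamma(shape = 1.6+21 = 22.6, rate = 1.1+6 = 7.1).
Mode = (α−1)/β = 21.6/7.1 = 3.042.
Mean = α/β = 22.6/7.1 = 3.183.
The mean is pulled above the mode by the posterior's right skew.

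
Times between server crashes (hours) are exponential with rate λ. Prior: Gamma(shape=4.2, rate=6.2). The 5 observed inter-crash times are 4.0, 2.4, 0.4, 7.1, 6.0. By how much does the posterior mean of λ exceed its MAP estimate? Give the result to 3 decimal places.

0.038

Σ times = 19.9. Posterior: Gamma(shape = 4.2+5 = 9.2, rate = 6.2+19.9 = 26.1).
Mode = (α−1)/β = 8.2/26.1 = 0.314.
Mean = α/β = 9.2/26.1 = 0.352.
Difference = 0.352 − 0.314 = 0.038.
The posterior is right-skewed, so the mean exceeds the mode.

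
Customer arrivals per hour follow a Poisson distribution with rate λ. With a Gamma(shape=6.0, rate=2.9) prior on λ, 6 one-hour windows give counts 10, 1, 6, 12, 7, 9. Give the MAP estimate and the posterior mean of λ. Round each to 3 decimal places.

MAP: 5.618. Posterior mean: 5.730.

Σ counts = 45. Posterior: Gamma(shape = 6.0+45 = 51.0, rate = 2.9+6 = 8.9).
Mode = (α−1)/β = 50.0/8.9 = 5.618.
Mean = α/β = 51.0/8.9 = 5.730.
Mean > mode: the posterior has a right tail.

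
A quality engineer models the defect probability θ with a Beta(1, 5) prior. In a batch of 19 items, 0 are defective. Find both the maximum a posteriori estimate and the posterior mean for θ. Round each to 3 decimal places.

MAP: 0.000. Posterior mean: 0.040.

Posterior: Beta(1+0, 5+19) = Beta(1, 24).
Since α = 1 ≤ 1 and β > 1, the Beta density is monotone decreasing on [0,1]; the mode is at 0.
Mean = 1/(1+24) = 0.040.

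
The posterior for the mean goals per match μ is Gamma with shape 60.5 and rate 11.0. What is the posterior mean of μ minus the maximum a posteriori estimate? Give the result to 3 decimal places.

0.091

Mode = (α−1)/β = 59.5/11.0 = 5.409.
Mean = α/β = 60.5/11.0 = 5.500.
Difference = 5.500 − 5.409 = 0.091.
Mean > mode: the posterior has a right tail.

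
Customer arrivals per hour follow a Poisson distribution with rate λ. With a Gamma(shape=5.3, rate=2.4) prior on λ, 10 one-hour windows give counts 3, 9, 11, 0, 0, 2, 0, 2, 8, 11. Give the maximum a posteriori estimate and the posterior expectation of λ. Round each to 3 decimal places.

Σ counts = 46. Posterior: Gamma(shape = 5.3+46 = 51.3, rate = 2.4+10 = 12.4).
Mode = (α−1)/β = 50.3/12.4 = 4.056.
Mean = α/β = 51.3/12.4 = 4.137.

MAP: 4.056. Posterior mean: 4.137.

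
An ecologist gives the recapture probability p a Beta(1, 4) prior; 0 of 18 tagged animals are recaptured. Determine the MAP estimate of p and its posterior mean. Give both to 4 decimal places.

MAP = 0.0000, posterior mean = 0.0435

Posterior: Beta(1+0, 4+18) = Beta(1, 22).
Since α = 1 ≤ 1 and β > 1, the Beta density is monotone decreasing on [0,1]; the mode is at 0.
Mean = 1/(1+22) = 0.0435.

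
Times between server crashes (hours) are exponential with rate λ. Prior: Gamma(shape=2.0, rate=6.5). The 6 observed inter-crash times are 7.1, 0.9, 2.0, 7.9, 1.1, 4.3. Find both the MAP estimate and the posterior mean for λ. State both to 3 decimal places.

Σ times = 23.3. Posterior: Gamma(shape = 2.0+6 = 8.0, rate = 6.5+23.3 = 29.8).
Mode = (α−1)/β = 7.0/29.8 = 0.235.
Mean = α/β = 8.0/29.8 = 0.268.

λ_MAP = 0.235, E[λ|data] = 0.268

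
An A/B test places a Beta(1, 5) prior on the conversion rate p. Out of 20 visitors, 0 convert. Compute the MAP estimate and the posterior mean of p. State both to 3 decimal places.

Posterior: Beta(1+0, 5+20) = Beta(1, 25).
Since α = 1 ≤ 1 and β > 1, the Beta density is monotone decreasing on [0,1]; the mode is at 0.
Mean = 1/(1+25) = 0.038.
The posterior is right-skewed, so the mean exceeds the mode.

MAP estimate = 0.000, posterior mean = 0.038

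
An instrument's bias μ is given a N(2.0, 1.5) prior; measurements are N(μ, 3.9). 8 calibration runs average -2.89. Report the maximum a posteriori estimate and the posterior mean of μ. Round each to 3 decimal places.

Posterior for μ is Normal. Precision-weighted mean: (1/1.5·2.0 + 8/3.9·-2.89) / (1/1.5 + 8/3.9) = -1.691.
A Normal posterior is symmetric, so mode = mean.

MAP: -1.691. Posterior mean: -1.691.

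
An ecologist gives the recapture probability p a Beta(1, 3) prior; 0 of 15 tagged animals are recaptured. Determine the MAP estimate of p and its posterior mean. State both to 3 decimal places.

MAP: 0.000. Posterior mean: 0.053.

Posterior: Beta(1+0, 3+15) = Beta(1, 18).
Since α = 1 ≤ 1 and β > 1, the Beta density is monotone decreasing on [0,1]; the mode is at 0.
Mean = 1/(1+18) = 0.053.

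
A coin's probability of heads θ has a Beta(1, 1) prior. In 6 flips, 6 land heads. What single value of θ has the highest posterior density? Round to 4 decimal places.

Posterior: Beta(1+6, 1+0) = Beta(7, 1).
Since β = 1 ≤ 1 and α > 1, the Beta density is monotone increasing on [0,1]; the mode is at 1.
Mean = 7/(7+1) = 0.8750.
This is the posterior mode — the MAP estimate.

1.0000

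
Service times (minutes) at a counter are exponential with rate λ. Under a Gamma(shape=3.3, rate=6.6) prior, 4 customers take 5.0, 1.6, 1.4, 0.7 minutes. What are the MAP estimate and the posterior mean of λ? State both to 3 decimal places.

Σ times = 8.7. Posterior: Gamma(shape = 3.3+4 = 7.3, rate = 6.6+8.7 = 15.3).
Mode = (α−1)/β = 6.3/15.3 = 0.412.
Mean = α/β = 7.3/15.3 = 0.477.

MAP: 0.412. Posterior mean: 0.477.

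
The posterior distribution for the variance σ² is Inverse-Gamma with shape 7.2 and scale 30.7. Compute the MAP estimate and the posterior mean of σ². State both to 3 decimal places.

Mode = β/(α+1) = 30.7/8.2 = 3.744.
Mean = β/(α−1) = 30.7/6.2 = 4.952.
The mean is pulled above the mode by the posterior's right skew.

MAP = 3.744; posterior mean = 4.952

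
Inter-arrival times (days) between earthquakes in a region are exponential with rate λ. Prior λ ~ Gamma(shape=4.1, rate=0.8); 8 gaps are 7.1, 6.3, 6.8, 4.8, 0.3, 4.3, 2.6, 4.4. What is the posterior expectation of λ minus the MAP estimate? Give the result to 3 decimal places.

Σ times = 36.6. Posterior: Gamma(shape = 4.1+8 = 12.1, rate = 0.8+36.6 = 37.4).
Mode = (α−1)/β = 11.1/37.4 = 0.297.
Mean = α/β = 12.1/37.4 = 0.324.
Difference = 0.324 − 0.297 = 0.027.

0.027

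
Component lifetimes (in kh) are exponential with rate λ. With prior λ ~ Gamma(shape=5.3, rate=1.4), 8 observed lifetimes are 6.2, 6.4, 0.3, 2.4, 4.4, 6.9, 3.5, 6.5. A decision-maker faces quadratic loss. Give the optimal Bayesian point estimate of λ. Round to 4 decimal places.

Σ times = 36.6. Posterior: Gamma(shape = 5.3+8 = 13.3, rate = 1.4+36.6 = 38.0).
Mode = (α−1)/β = 12.3/38.0 = 0.3237.
Mean = α/β = 13.3/38.0 = 0.3500.
Quadratic loss ⇒ the optimal estimator is the posterior mean.

0.3500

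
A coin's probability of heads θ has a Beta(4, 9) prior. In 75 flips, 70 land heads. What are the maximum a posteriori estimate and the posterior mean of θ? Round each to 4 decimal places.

MAP = 0.8488, posterior mean = 0.8409

Posterior: Beta(4+70, 9+5) = Beta(74, 14).
Mode = (74−1)/(74+14−2) = 73/86 = 0.8488.
Mean = 74/(74+14) = 74/88 = 0.8409.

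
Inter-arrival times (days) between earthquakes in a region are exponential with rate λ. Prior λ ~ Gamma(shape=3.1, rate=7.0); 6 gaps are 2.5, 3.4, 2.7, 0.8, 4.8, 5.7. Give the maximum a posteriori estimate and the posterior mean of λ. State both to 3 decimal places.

Σ times = 19.9. Posterior: Gamma(shape = 3.1+6 = 9.1, rate = 7.0+19.9 = 26.9).
Mode = (α−1)/β = 8.1/26.9 = 0.301.
Mean = α/β = 9.1/26.9 = 0.338.

MAP = 0.301, posterior mean = 0.338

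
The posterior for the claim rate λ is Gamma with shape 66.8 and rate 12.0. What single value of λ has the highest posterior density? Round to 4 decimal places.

Mode = (α−1)/β = 65.8/12.0 = 5.4833.
Mean = α/β = 66.8/12.0 = 5.5667.
This is the posterior mode — the MAP estimate.

5.4833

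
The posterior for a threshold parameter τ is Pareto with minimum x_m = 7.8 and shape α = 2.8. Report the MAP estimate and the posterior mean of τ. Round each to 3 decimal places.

MAP estimate = 7.800, posterior mean = 12.133

The Pareto density is strictly decreasing on [x_m, ∞), so the mode is x_m = 7.800.
Mean = α·x_m/(α−1) = 2.8·7.8/1.8 = 12.133.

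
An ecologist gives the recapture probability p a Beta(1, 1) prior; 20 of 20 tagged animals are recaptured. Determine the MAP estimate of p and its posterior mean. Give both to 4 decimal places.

Posterior: Beta(1+20, 1+0) = Beta(21, 1).
Since β = 1 ≤ 1 and α > 1, the Beta density is monotone increasing on [0,1]; the mode is at 1.
Mean = 21/(21+1) = 0.9545.

MAP estimate = 1.0000, posterior mean = 0.9545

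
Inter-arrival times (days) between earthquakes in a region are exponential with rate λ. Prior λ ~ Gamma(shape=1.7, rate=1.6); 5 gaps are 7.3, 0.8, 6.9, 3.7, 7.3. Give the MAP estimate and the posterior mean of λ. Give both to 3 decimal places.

Σ times = 26.0. Posterior: Gamma(shape = 1.7+5 = 6.7, rate = 1.6+26.0 = 27.6).
Mode = (α−1)/β = 5.7/27.6 = 0.207.
Mean = α/β = 6.7/27.6 = 0.243.
Right-skewed posterior ⇒ mode < mean.

MAP = 0.207; posterior mean = 0.243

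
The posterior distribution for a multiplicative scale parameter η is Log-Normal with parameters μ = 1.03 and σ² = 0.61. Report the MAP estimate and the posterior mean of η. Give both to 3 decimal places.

Mode = exp(μ − σ²) = exp(0.42) = 1.522.
Mean = exp(μ + σ²/2) = exp(1.335) = 3.800.
The posterior is right-skewed, so the mean exceeds the mode.

MAP: 1.522. Posterior mean: 3.800.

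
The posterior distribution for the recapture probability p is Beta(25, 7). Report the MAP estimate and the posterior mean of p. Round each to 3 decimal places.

Mode = (25−1)/(25+7−2) = 24/30 = 0.800.
Mean = 25/(25+7) = 25/32 = 0.781.

MAP estimate = 0.800, posterior mean = 0.781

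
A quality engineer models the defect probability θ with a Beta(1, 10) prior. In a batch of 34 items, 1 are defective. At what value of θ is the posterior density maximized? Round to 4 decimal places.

Posterior: Beta(1+1, 10+33) = Beta(2, 43).
Mode = (2−1)/(2+43−2) = 1/43 = 0.0233.
Mean = 2/(2+43) = 2/45 = 0.0444.
This is the posterior mode — the MAP estimate.

0.0233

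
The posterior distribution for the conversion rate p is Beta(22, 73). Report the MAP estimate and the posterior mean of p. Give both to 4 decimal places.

MAP = 0.2258; posterior mean = 0.2316

Mode = (22−1)/(22+73−2) = 21/93 = 0.2258.
Mean = 22/(22+73) = 22/95 = 0.2316.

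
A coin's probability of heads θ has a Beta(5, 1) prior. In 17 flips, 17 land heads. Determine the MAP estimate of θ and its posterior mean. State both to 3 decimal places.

Posterior: Beta(5+17, 1+0) = Beta(22, 1).
Since β = 1 ≤ 1 and α > 1, the Beta density is monotone increasing on [0,1]; the mode is at 1.
Mean = 22/(22+1) = 0.957.
Left-skewed posterior ⇒ mean < mode.

θ_MAP = 1.000, E[θ|data] = 0.957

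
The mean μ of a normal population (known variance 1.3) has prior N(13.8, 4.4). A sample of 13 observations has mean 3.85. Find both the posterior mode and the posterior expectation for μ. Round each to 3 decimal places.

μ_MAP = 4.071, E[μ|data] = 4.071

Posterior for μ is Normal. Precision-weighted mean: (1/4.4·13.8 + 13/1.3·3.85) / (1/4.4 + 13/1.3) = 4.071.
A Normal posterior is symmetric, so mode = mean.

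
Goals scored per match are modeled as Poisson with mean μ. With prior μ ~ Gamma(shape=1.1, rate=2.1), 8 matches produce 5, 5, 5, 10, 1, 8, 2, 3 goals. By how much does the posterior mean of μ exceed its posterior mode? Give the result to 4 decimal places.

Σ counts = 39. Posterior: Gamma(shape = 1.1+39 = 40.1, rate = 2.1+8 = 10.1).
Mode = (α−1)/β = 39.1/10.1 = 3.8713.
Mean = α/β = 40.1/10.1 = 3.9703.
Difference = 3.9703 − 3.8713 = 0.0990.

0.0990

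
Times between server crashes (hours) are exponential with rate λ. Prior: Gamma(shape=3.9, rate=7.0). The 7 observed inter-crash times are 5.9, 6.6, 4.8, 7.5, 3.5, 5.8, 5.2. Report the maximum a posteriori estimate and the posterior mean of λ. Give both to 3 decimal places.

Σ times = 39.3. Posterior: Gamma(shape = 3.9+7 = 10.9, rate = 7.0+39.3 = 46.3).
Mode = (α−1)/β = 9.9/46.3 = 0.214.
Mean = α/β = 10.9/46.3 = 0.235.
The mean is pulled above the mode by the posterior's right skew.

MAP = 0.214, posterior mean = 0.235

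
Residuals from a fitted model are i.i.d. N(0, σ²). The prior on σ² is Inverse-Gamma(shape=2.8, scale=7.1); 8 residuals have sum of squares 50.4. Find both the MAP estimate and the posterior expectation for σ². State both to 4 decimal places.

Posterior: Inverse-Gamma(shape = 2.8+8/2 = 6.8, scale = 7.1+50.4/2 = 32.3).
Mode = β/(α+1) = 32.3/7.8 = 4.1410.
Mean = β/(α−1) = 32.3/5.8 = 5.5690.
Mean > mode: the posterior has a right tail.

MAP: 4.1410. Posterior mean: 5.5690.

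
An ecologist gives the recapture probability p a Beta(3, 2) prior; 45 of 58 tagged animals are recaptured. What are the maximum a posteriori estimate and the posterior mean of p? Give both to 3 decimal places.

MAP = 0.770; posterior mean = 0.762

Posterior: Beta(3+45, 2+13) = Beta(48, 15).
Mode = (48−1)/(48+15−2) = 47/61 = 0.770.
Mean = 48/(48+15) = 48/63 = 0.762.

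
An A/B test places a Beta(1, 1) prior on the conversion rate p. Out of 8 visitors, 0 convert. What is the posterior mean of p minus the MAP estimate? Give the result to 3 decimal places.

0.100

Posterior: Beta(1+0, 1+8) = Beta(1, 9).
Since α = 1 ≤ 1 and β > 1, the Beta density is monotone decreasing on [0,1]; the mode is at 0.
Mean = 1/(1+9) = 0.100.
Difference = 0.100 − 0.000 = 0.100.
Mean > mode: the posterior has a right tail.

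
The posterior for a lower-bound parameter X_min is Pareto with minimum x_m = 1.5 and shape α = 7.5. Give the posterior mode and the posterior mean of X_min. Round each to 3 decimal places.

The Pareto density is strictly decreasing on [x_m, ∞), so the mode is x_m = 1.500.
Mean = α·x_m/(α−1) = 7.5·1.5/6.5 = 1.731.
The mean is pulled above the mode by the posterior's right skew.

MAP = 1.500; posterior mean = 1.731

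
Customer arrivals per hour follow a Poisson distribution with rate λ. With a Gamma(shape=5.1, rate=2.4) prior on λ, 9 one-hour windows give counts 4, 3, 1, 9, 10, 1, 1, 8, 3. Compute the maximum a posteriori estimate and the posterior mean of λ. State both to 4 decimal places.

MAP: 3.8684. Posterior mean: 3.9561.

Σ counts = 40. Posterior: Gamma(shape = 5.1+40 = 45.1, rate = 2.4+9 = 11.4).
Mode = (α−1)/β = 44.1/11.4 = 3.8684.
Mean = α/β = 45.1/11.4 = 3.9561.
Mean > mode: the posterior has a right tail.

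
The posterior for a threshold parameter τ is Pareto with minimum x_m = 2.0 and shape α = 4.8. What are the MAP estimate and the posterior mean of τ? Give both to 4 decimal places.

MAP estimate = 2.0000, posterior mean = 2.5263

The Pareto density is strictly decreasing on [x_m, ∞), so the mode is x_m = 2.0000.
Mean = α·x_m/(α−1) = 4.8·2.0/3.8 = 2.5263.
Right-skewed posterior ⇒ mode < mean.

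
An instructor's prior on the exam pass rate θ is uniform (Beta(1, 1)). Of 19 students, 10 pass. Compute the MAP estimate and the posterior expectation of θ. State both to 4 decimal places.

MAP = 0.5263, posterior mean = 0.5238

Posterior: Beta(1+10, 1+9) = Beta(11, 10).
Mode = (11−1)/(11+10−2) = 10/19 = 0.5263.
Mean = 11/(11+10) = 11/21 = 0.5238.
Mode > mean: the posterior has a left tail.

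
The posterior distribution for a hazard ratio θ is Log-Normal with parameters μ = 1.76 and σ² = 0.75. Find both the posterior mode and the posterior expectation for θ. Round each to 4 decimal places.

posterior mode = 2.7456, posterior expectation = 8.4570

Mode = exp(μ − σ²) = exp(1.01) = 2.7456.
Mean = exp(μ + σ²/2) = exp(2.135) = 8.4570.
The mean is pulled above the mode by the posterior's right skew.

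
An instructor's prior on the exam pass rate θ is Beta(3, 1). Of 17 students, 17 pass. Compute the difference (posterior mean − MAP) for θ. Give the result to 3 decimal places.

-0.048

Posterior: Beta(3+17, 1+0) = Beta(20, 1).
Since β = 1 ≤ 1 and α > 1, the Beta density is monotone increasing on [0,1]; the mode is at 1.
Mean = 20/(20+1) = 0.952.
Difference = 0.952 − 1.000 = -0.048.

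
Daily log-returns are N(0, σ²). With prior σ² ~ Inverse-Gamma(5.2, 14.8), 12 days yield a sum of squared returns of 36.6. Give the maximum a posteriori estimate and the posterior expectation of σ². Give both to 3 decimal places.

MAP = 2.713, posterior mean = 3.245

Posterior: Inverse-Gamma(shape = 5.2+12/2 = 11.2, scale = 14.8+36.6/2 = 33.1).
Mode = β/(α+1) = 33.1/12.2 = 2.713.
Mean = β/(α−1) = 33.1/10.2 = 3.245.
Mean > mode: the posterior has a right tail.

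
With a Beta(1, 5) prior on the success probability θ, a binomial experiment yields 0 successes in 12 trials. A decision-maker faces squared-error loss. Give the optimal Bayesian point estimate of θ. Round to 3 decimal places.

Posterior: Beta(1+0, 5+12) = Beta(1, 17).
Since α = 1 ≤ 1 and β > 1, the Beta density is monotone decreasing on [0,1]; the mode is at 0.
Mean = 1/(1+17) = 0.056.
Squared-error loss ⇒ the optimal estimator is the posterior mean.

0.056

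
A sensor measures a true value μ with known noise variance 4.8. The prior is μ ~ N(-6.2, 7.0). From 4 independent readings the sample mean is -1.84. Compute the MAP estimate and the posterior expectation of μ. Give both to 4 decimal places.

MAP estimate = -2.4780, posterior expectation = -2.4780

Posterior for μ is Normal. Precision-weighted mean: (1/7.0·-6.2 + 4/4.8·-1.84) / (1/7.0 + 4/4.8) = -2.4780.
A Normal posterior is symmetric, so mode = mean.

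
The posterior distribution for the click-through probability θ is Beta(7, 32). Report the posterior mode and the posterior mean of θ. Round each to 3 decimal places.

Mode = (7−1)/(7+32−2) = 6/37 = 0.162.
Mean = 7/(7+32) = 7/39 = 0.179.
The mean is pulled above the mode by the posterior's right skew.

MAP = 0.162, posterior mean = 0.179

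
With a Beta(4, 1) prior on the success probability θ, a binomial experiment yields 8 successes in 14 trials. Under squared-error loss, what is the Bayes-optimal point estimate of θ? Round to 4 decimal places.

Posterior: Beta(4+8, 1+6) = Beta(12, 7).
Mode = (12−1)/(12+7−2) = 11/17 = 0.6471.
Mean = 12/(12+7) = 12/19 = 0.6316.
Squared-error loss ⇒ the optimal estimator is the posterior mean.

0.6316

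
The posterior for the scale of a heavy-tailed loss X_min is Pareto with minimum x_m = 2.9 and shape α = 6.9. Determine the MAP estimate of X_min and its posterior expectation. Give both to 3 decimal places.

The Pareto density is strictly decreasing on [x_m, ∞), so the mode is x_m = 2.900.
Mean = α·x_m/(α−1) = 6.9·2.9/5.9 = 3.392.
The posterior is right-skewed, so the mean exceeds the mode.

MAP = 2.900, posterior mean = 3.392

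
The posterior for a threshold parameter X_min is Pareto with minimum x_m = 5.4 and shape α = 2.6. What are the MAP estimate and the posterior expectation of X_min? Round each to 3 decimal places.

X_min_MAP = 5.400, E[X_min|data] = 8.775

The Pareto density is strictly decreasing on [x_m, ∞), so the mode is x_m = 5.400.
Mean = α·x_m/(α−1) = 2.6·5.4/1.6 = 8.775.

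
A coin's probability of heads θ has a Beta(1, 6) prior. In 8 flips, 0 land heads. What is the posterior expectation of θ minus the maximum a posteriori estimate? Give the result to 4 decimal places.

Posterior: Beta(1+0, 6+8) = Beta(1, 14).
Since α = 1 ≤ 1 and β > 1, the Beta density is monotone decreasing on [0,1]; the mode is at 0.
Mean = 1/(1+14) = 0.0667.
Difference = 0.0667 − 0.0000 = 0.0667.

0.0667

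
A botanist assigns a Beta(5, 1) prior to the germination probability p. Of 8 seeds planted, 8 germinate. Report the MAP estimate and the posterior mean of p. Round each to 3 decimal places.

Posterior: Beta(5+8, 1+0) = Beta(13, 1).
Since β = 1 ≤ 1 and α > 1, the Beta density is monotone increasing on [0,1]; the mode is at 1.
Mean = 13/(13+1) = 0.929.

p_MAP = 1.000, E[p|data] = 0.929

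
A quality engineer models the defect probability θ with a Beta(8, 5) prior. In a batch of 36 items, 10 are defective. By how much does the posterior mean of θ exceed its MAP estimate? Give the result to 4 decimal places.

0.0056

Posterior: Beta(8+10, 5+26) = Beta(18, 31).
Mode = (18−1)/(18+31−2) = 17/47 = 0.3617.
Mean = 18/(18+31) = 18/49 = 0.3673.
Difference = 0.3673 − 0.3617 = 0.0056.
Right-skewed posterior ⇒ mode < mean.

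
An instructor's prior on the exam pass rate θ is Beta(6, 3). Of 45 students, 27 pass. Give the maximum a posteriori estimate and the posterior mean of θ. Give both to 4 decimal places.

MAP = 0.6154; posterior mean = 0.6111

Posterior: Beta(6+27, 3+18) = Beta(33, 21).
Mode = (33−1)/(33+21−2) = 32/52 = 0.6154.
Mean = 33/(33+21) = 33/54 = 0.6111.
The posterior is left-skewed, so the mode exceeds the mean.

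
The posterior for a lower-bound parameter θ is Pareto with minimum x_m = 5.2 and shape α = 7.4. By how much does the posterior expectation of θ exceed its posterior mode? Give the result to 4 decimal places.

0.8125

The Pareto density is strictly decreasing on [x_m, ∞), so the mode is x_m = 5.2000.
Mean = α·x_m/(α−1) = 7.4·5.2/6.4 = 6.0125.
Difference = 6.0125 − 5.2000 = 0.8125.
The posterior is right-skewed, so the mean exceeds the mode.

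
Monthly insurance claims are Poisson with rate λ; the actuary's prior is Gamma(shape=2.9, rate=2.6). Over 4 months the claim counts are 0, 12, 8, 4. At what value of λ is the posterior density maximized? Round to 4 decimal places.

Σ counts = 24. Posterior: Gamma(shape = 2.9+24 = 26.9, rate = 2.6+4 = 6.6).
Mode = (α−1)/β = 25.9/6.6 = 3.9242.
Mean = α/β = 26.9/6.6 = 4.0758.
This is the posterior mode — the MAP estimate.

3.9242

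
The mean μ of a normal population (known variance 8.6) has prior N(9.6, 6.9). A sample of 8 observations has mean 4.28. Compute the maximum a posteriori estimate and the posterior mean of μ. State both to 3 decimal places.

Posterior for μ is Normal. Precision-weighted mean: (1/6.9·9.6 + 8/8.6·4.28) / (1/6.9 + 8/8.6) = 4.997.
A Normal posterior is symmetric, so mode = mean.

μ_MAP = 4.997, E[μ|data] = 4.997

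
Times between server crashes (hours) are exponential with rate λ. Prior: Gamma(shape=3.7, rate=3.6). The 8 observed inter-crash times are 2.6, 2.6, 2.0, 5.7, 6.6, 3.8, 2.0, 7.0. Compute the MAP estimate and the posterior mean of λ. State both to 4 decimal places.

Σ times = 32.3. Posterior: Gamma(shape = 3.7+8 = 11.7, rate = 3.6+32.3 = 35.9).
Mode = (α−1)/β = 10.7/35.9 = 0.2981.
Mean = α/β = 11.7/35.9 = 0.3259.

MAP: 0.2981. Posterior mean: 0.3259.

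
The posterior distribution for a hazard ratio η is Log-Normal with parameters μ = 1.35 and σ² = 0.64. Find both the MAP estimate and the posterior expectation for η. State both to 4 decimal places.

Mode = exp(μ − σ²) = exp(0.71) = 2.0340.
Mean = exp(μ + σ²/2) = exp(1.670) = 5.3122.

MAP = 2.0340; posterior mean = 5.3122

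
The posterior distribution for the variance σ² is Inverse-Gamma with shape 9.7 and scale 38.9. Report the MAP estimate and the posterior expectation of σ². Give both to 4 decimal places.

MAP: 3.6355. Posterior mean: 4.4713.

Mode = β/(α+1) = 38.9/10.7 = 3.6355.
Mean = β/(α−1) = 38.9/8.7 = 4.4713.
Mean > mode: the posterior has a right tail.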